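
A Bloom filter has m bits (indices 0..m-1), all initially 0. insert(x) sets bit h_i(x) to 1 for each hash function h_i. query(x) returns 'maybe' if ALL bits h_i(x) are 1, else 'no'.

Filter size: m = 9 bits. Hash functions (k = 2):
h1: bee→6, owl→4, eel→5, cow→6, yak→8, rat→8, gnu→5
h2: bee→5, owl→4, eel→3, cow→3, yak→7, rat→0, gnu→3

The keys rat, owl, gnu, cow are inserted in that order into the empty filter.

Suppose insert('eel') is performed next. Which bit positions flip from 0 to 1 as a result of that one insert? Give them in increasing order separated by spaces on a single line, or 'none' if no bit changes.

Answer: none

Derivation:
Start: bits=000000000
After insert 'rat': sets bits 0 8 -> bits=100000001
After insert 'owl': sets bits 4 -> bits=100010001
After insert 'gnu': sets bits 3 5 -> bits=100111001
After insert 'cow': sets bits 3 6 -> bits=100111101
insert 'eel' would touch bits 3 5; currently bit3=1, bit5=1
Bits that are 0 among those (would change 0->1): none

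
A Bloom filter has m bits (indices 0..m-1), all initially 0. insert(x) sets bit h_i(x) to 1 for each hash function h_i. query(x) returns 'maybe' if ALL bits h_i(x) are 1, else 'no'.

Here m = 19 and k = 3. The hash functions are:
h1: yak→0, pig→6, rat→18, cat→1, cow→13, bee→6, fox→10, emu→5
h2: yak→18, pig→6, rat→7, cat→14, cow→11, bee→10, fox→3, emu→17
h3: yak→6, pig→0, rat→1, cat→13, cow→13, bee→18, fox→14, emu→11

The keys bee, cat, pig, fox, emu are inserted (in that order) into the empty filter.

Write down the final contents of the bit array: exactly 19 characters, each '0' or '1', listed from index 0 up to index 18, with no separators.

Answer: 1101011000110110011

Derivation:
Start: bits=0000000000000000000
After insert 'bee': sets bits 6 10 18 -> bits=0000001000100000001
After insert 'cat': sets bits 1 13 14 -> bits=0100001000100110001
After insert 'pig': sets bits 0 6 -> bits=1100001000100110001
After insert 'fox': sets bits 3 10 14 -> bits=1101001000100110001
After insert 'emu': sets bits 5 11 17 -> bits=1101011000110110011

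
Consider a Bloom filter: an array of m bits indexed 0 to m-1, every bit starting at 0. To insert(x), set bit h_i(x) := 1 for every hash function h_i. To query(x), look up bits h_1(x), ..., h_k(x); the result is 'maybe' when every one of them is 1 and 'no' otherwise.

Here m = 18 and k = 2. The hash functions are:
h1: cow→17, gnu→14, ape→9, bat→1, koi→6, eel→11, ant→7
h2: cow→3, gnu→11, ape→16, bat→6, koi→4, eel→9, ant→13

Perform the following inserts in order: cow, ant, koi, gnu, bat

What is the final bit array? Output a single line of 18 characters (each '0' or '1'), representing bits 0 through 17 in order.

Start: bits=000000000000000000
After insert 'cow': sets bits 3 17 -> bits=000100000000000001
After insert 'ant': sets bits 7 13 -> bits=000100010000010001
After insert 'koi': sets bits 4 6 -> bits=000110110000010001
After insert 'gnu': sets bits 11 14 -> bits=000110110001011001
After insert 'bat': sets bits 1 6 -> bits=010110110001011001

Answer: 010110110001011001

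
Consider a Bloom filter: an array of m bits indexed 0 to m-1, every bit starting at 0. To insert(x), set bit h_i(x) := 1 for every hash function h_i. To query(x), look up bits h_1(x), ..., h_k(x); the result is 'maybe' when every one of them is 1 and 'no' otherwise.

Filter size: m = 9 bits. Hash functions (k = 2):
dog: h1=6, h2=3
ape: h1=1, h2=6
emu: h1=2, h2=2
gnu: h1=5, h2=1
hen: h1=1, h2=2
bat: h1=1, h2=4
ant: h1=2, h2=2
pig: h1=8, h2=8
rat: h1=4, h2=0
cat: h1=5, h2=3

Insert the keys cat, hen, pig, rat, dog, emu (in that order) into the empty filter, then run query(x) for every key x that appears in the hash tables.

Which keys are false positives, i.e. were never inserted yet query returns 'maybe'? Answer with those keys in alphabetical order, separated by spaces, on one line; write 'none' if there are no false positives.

Answer: ant ape bat gnu

Derivation:
Start: bits=000000000
After insert 'cat': sets bits 3 5 -> bits=000101000
After insert 'hen': sets bits 1 2 -> bits=011101000
After insert 'pig': sets bits 8 -> bits=011101001
After insert 'rat': sets bits 0 4 -> bits=111111001
After insert 'dog': sets bits 3 6 -> bits=111111101
After insert 'emu': sets bits 2 -> bits=111111101
Not inserted: ant ape bat gnu — query each against bits=111111101:
query ant: checks bit2=1 (all 1) -> maybe => FALSE POSITIVE
query ape: checks bit1=1, bit6=1 (all 1) -> maybe => FALSE POSITIVE
query bat: checks bit1=1, bit4=1 (all 1) -> maybe => FALSE POSITIVE
query gnu: checks bit1=1, bit5=1 (all 1) -> maybe => FALSE POSITIVE
False positives (alphabetical): ant ape bat gnu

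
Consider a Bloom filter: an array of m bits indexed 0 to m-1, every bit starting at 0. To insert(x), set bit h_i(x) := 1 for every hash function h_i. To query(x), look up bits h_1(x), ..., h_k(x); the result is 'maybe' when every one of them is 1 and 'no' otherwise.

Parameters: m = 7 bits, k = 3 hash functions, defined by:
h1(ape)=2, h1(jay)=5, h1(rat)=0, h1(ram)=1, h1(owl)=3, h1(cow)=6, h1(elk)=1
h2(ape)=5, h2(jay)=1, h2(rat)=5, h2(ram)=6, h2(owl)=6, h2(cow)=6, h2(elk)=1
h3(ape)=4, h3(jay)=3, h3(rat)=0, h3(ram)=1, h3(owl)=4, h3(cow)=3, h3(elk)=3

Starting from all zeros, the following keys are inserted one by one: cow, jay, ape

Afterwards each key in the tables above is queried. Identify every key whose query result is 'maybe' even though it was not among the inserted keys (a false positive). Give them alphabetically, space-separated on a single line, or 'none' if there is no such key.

Start: bits=0000000
After insert 'cow': sets bits 3 6 -> bits=0001001
After insert 'jay': sets bits 1 3 5 -> bits=0101011
After insert 'ape': sets bits 2 4 5 -> bits=0111111
Not inserted: elk owl ram rat — query each against bits=0111111:
query elk: checks bit1=1, bit3=1 (all 1) -> maybe => FALSE POSITIVE
query owl: checks bit3=1, bit4=1, bit6=1 (all 1) -> maybe => FALSE POSITIVE
query ram: checks bit1=1, bit6=1 (all 1) -> maybe => FALSE POSITIVE
query rat: checks bit0=0, bit5=1 (has a 0) -> no => not a false positive
False positives (alphabetical): elk owl ram

Answer: elk owl ram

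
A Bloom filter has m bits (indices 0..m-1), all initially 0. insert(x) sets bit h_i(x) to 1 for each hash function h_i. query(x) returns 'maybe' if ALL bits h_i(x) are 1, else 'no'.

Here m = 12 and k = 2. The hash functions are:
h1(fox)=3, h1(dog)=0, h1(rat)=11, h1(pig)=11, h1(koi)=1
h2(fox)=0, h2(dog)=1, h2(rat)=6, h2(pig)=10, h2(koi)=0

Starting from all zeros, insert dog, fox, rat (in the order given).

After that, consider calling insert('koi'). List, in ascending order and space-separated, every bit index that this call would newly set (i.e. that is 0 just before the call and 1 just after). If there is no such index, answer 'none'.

Answer: none

Derivation:
Start: bits=000000000000
After insert 'dog': sets bits 0 1 -> bits=110000000000
After insert 'fox': sets bits 0 3 -> bits=110100000000
After insert 'rat': sets bits 6 11 -> bits=110100100001
insert 'koi' would touch bits 0 1; currently bit0=1, bit1=1
Bits that are 0 among those (would change 0->1): none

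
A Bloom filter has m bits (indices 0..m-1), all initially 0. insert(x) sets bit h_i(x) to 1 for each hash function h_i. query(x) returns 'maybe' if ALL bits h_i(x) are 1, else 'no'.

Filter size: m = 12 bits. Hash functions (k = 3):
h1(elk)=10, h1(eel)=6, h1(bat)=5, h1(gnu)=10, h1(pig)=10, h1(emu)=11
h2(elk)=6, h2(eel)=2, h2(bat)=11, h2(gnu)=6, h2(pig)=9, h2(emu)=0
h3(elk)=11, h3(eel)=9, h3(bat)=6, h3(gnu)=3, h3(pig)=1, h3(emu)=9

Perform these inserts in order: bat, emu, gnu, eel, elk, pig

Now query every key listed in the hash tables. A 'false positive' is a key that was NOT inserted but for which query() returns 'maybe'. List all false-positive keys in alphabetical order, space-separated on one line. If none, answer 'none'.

Answer: none

Derivation:
Start: bits=000000000000
After insert 'bat': sets bits 5 6 11 -> bits=000001100001
After insert 'emu': sets bits 0 9 11 -> bits=100001100101
After insert 'gnu': sets bits 3 6 10 -> bits=100101100111
After insert 'eel': sets bits 2 6 9 -> bits=101101100111
After insert 'elk': sets bits 6 10 11 -> bits=101101100111
After insert 'pig': sets bits 1 9 10 -> bits=111101100111
Not inserted: (none) — query each against bits=111101100111:
False positives (alphabetical): none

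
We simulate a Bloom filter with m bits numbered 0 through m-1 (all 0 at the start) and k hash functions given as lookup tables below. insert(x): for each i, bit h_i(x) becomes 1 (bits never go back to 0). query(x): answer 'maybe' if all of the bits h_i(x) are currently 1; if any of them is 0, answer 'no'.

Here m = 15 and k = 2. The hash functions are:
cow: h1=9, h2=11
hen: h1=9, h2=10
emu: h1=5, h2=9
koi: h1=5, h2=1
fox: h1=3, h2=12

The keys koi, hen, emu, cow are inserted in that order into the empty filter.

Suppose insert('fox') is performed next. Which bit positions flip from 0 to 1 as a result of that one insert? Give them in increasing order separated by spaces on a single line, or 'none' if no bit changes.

Answer: 3 12

Derivation:
Start: bits=000000000000000
After insert 'koi': sets bits 1 5 -> bits=010001000000000
After insert 'hen': sets bits 9 10 -> bits=010001000110000
After insert 'emu': sets bits 5 9 -> bits=010001000110000
After insert 'cow': sets bits 9 11 -> bits=010001000111000
insert 'fox' would touch bits 3 12; currently bit3=0, bit12=0
Bits that are 0 among those (would change 0->1): 3 12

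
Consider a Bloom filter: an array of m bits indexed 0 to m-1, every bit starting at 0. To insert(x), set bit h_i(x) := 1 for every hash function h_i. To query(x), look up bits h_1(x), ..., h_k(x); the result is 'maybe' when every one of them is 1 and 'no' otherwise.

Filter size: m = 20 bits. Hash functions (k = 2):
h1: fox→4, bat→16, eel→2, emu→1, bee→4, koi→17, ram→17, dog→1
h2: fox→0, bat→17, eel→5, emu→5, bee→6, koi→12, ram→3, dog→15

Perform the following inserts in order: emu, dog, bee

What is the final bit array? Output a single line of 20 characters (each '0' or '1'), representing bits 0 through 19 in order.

Answer: 01001110000000010000

Derivation:
Start: bits=00000000000000000000
After insert 'emu': sets bits 1 5 -> bits=01000100000000000000
After insert 'dog': sets bits 1 15 -> bits=01000100000000010000
After insert 'bee': sets bits 4 6 -> bits=01001110000000010000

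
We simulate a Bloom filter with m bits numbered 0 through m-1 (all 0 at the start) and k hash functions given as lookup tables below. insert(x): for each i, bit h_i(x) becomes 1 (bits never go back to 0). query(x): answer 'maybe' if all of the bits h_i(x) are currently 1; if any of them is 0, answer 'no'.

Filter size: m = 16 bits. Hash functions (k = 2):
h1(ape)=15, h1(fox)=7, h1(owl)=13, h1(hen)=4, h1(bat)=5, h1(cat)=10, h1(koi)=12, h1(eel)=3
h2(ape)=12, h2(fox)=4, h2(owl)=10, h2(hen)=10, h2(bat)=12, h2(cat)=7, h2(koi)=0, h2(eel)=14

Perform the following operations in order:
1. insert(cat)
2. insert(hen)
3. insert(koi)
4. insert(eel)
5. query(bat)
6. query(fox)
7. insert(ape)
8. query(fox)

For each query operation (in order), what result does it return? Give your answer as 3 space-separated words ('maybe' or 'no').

Start: bits=0000000000000000
Op 1: insert cat -> sets bits 7 10 -> bits=0000000100100000
Op 2: insert hen -> sets bits 4 10 -> bits=0000100100100000
Op 3: insert koi -> sets bits 0 12 -> bits=1000100100101000
Op 4: insert eel -> sets bits 3 14 -> bits=1001100100101010
Op 5: query bat -> checks bit5=0, bit12=1 (has a 0) -> no
Op 6: query fox -> checks bit4=1, bit7=1 (all 1) -> maybe
Op 7: insert ape -> sets bits 12 15 -> bits=1001100100101011
Op 8: query fox -> checks bit4=1, bit7=1 (all 1) -> maybe
Query results in order: no maybe maybe

Answer: no maybe maybe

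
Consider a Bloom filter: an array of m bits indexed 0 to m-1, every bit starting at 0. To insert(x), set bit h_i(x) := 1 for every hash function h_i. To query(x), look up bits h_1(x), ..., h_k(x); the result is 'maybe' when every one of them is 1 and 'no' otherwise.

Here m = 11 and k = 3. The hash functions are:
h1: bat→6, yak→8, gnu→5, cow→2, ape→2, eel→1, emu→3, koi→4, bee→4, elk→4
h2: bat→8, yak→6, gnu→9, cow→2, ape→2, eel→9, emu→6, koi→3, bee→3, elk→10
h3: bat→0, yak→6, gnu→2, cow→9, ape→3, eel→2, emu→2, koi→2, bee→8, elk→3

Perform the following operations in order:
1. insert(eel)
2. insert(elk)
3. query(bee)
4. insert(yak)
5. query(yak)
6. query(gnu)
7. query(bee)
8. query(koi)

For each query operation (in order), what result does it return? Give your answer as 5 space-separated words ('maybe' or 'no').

Answer: no maybe no maybe maybe

Derivation:
Start: bits=00000000000
Op 1: insert eel -> sets bits 1 2 9 -> bits=01100000010
Op 2: insert elk -> sets bits 3 4 10 -> bits=01111000011
Op 3: query bee -> checks bit3=1, bit4=1, bit8=0 (has a 0) -> no
Op 4: insert yak -> sets bits 6 8 -> bits=01111010111
Op 5: query yak -> checks bit6=1, bit8=1 (all 1) -> maybe
Op 6: query gnu -> checks bit2=1, bit5=0, bit9=1 (has a 0) -> no
Op 7: query bee -> checks bit3=1, bit4=1, bit8=1 (all 1) -> maybe
Op 8: query koi -> checks bit2=1, bit3=1, bit4=1 (all 1) -> maybe
Query results in order: no maybe no maybe maybe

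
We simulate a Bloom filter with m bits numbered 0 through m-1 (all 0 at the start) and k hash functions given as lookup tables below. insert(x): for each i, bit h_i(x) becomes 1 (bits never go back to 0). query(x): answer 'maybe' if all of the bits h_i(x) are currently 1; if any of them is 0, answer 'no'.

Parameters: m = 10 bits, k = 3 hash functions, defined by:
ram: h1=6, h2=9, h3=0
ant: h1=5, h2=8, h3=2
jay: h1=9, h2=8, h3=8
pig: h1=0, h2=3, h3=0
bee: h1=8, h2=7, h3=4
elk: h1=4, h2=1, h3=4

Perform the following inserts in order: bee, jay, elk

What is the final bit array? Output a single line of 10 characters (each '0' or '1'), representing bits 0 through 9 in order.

Answer: 0100100111

Derivation:
Start: bits=0000000000
After insert 'bee': sets bits 4 7 8 -> bits=0000100110
After insert 'jay': sets bits 8 9 -> bits=0000100111
After insert 'elk': sets bits 1 4 -> bits=0100100111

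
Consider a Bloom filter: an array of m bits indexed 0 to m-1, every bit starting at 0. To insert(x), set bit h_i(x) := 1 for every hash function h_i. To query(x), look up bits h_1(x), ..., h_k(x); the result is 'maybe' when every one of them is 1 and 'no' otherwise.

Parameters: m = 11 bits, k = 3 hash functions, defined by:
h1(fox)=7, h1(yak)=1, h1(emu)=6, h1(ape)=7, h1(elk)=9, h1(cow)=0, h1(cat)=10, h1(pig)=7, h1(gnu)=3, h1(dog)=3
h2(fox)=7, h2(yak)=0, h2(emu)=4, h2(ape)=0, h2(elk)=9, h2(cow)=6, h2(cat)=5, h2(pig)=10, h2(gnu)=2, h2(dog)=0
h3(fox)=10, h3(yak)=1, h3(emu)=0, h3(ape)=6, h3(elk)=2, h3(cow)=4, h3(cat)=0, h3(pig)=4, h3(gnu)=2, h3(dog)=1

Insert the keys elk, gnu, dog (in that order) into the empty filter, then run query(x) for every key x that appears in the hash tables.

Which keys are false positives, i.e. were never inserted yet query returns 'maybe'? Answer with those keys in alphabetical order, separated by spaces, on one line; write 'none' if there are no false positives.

Start: bits=00000000000
After insert 'elk': sets bits 2 9 -> bits=00100000010
After insert 'gnu': sets bits 2 3 -> bits=00110000010
After insert 'dog': sets bits 0 1 3 -> bits=11110000010
Not inserted: ape cat cow emu fox pig yak — query each against bits=11110000010:
query ape: checks bit0=1, bit6=0, bit7=0 (has a 0) -> no => not a false positive
query cat: checks bit0=1, bit5=0, bit10=0 (has a 0) -> no => not a false positive
query cow: checks bit0=1, bit4=0, bit6=0 (has a 0) -> no => not a false positive
query emu: checks bit0=1, bit4=0, bit6=0 (has a 0) -> no => not a false positive
query fox: checks bit7=0, bit10=0 (has a 0) -> no => not a false positive
query pig: checks bit4=0, bit7=0, bit10=0 (has a 0) -> no => not a false positive
query yak: checks bit0=1, bit1=1 (all 1) -> maybe => FALSE POSITIVE
False positives (alphabetical): yak

Answer: yak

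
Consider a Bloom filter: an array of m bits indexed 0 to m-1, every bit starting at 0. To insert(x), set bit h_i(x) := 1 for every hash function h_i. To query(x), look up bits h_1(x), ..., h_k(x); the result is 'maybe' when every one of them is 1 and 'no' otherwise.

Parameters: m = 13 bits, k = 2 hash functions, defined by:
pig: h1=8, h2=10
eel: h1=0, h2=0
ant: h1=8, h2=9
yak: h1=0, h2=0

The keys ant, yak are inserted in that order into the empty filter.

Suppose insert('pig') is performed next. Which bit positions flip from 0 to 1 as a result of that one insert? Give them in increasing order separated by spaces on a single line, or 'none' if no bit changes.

Start: bits=0000000000000
After insert 'ant': sets bits 8 9 -> bits=0000000011000
After insert 'yak': sets bits 0 -> bits=1000000011000
insert 'pig' would touch bits 8 10; currently bit8=1, bit10=0
Bits that are 0 among those (would change 0->1): 10

Answer: 10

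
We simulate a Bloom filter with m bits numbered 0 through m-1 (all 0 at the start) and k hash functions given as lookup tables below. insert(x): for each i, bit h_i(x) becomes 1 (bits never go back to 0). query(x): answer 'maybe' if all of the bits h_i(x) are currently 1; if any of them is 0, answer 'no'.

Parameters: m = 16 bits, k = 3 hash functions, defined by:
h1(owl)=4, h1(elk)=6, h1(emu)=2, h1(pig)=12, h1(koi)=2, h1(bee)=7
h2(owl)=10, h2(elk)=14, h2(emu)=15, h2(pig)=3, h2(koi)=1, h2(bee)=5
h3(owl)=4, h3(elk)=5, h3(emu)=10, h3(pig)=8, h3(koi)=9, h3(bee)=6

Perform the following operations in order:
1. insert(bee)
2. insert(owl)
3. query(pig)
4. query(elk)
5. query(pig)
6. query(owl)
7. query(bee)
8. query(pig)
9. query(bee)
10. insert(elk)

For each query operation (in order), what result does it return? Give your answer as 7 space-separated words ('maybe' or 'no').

Answer: no no no maybe maybe no maybe

Derivation:
Start: bits=0000000000000000
Op 1: insert bee -> sets bits 5 6 7 -> bits=0000011100000000
Op 2: insert owl -> sets bits 4 10 -> bits=0000111100100000
Op 3: query pig -> checks bit3=0, bit8=0, bit12=0 (has a 0) -> no
Op 4: query elk -> checks bit5=1, bit6=1, bit14=0 (has a 0) -> no
Op 5: query pig -> checks bit3=0, bit8=0, bit12=0 (has a 0) -> no
Op 6: query owl -> checks bit4=1, bit10=1 (all 1) -> maybe
Op 7: query bee -> checks bit5=1, bit6=1, bit7=1 (all 1) -> maybe
Op 8: query pig -> checks bit3=0, bit8=0, bit12=0 (has a 0) -> no
Op 9: query bee -> checks bit5=1, bit6=1, bit7=1 (all 1) -> maybe
Op 10: insert elk -> sets bits 5 6 14 -> bits=0000111100100010
Query results in order: no no no maybe maybe no maybe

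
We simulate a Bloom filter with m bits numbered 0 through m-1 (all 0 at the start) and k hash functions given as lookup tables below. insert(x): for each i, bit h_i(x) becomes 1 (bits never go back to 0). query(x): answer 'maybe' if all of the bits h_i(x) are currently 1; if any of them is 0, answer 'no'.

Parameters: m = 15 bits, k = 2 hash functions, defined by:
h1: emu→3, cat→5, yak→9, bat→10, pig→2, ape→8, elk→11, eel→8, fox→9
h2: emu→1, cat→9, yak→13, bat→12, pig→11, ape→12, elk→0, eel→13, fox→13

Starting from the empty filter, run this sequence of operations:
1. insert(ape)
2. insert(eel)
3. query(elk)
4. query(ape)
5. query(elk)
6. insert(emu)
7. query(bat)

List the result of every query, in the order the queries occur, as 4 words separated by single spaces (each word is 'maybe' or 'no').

Start: bits=000000000000000
Op 1: insert ape -> sets bits 8 12 -> bits=000000001000100
Op 2: insert eel -> sets bits 8 13 -> bits=000000001000110
Op 3: query elk -> checks bit0=0, bit11=0 (has a 0) -> no
Op 4: query ape -> checks bit8=1, bit12=1 (all 1) -> maybe
Op 5: query elk -> checks bit0=0, bit11=0 (has a 0) -> no
Op 6: insert emu -> sets bits 1 3 -> bits=010100001000110
Op 7: query bat -> checks bit10=0, bit12=1 (has a 0) -> no
Query results in order: no maybe no no

Answer: no maybe no no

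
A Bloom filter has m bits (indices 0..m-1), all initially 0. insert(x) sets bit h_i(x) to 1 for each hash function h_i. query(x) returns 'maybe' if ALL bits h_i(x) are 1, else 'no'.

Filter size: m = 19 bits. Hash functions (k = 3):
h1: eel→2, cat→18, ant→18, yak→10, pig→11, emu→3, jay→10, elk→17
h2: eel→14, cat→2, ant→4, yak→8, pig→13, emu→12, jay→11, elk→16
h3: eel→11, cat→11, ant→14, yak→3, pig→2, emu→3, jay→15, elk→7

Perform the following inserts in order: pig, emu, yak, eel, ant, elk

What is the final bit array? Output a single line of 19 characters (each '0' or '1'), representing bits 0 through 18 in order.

Answer: 0011100110111110111

Derivation:
Start: bits=0000000000000000000
After insert 'pig': sets bits 2 11 13 -> bits=0010000000010100000
After insert 'emu': sets bits 3 12 -> bits=0011000000011100000
After insert 'yak': sets bits 3 8 10 -> bits=0011000010111100000
After insert 'eel': sets bits 2 11 14 -> bits=0011000010111110000
After insert 'ant': sets bits 4 14 18 -> bits=0011100010111110001
After insert 'elk': sets bits 7 16 17 -> bits=0011100110111110111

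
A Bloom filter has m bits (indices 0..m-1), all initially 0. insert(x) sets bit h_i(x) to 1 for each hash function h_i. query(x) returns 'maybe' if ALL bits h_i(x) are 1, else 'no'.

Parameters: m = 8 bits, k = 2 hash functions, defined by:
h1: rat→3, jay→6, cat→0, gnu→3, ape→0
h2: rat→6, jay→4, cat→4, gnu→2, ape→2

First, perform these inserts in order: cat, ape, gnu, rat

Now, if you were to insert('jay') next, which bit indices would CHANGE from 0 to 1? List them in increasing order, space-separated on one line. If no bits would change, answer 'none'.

Answer: none

Derivation:
Start: bits=00000000
After insert 'cat': sets bits 0 4 -> bits=10001000
After insert 'ape': sets bits 0 2 -> bits=10101000
After insert 'gnu': sets bits 2 3 -> bits=10111000
After insert 'rat': sets bits 3 6 -> bits=10111010
insert 'jay' would touch bits 4 6; currently bit4=1, bit6=1
Bits that are 0 among those (would change 0->1): none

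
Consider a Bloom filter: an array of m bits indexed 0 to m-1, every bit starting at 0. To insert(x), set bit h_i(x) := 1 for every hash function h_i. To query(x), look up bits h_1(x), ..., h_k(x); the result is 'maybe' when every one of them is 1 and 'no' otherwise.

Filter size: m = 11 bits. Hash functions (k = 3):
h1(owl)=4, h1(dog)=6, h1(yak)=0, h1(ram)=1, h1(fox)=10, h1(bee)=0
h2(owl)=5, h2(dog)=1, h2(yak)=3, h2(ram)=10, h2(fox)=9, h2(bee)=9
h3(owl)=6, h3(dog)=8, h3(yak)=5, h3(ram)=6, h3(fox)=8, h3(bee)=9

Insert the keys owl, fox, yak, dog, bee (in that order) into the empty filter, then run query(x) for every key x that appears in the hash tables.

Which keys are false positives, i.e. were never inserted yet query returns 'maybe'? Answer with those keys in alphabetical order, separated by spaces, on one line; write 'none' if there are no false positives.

Start: bits=00000000000
After insert 'owl': sets bits 4 5 6 -> bits=00001110000
After insert 'fox': sets bits 8 9 10 -> bits=00001110111
After insert 'yak': sets bits 0 3 5 -> bits=10011110111
After insert 'dog': sets bits 1 6 8 -> bits=11011110111
After insert 'bee': sets bits 0 9 -> bits=11011110111
Not inserted: ram — query each against bits=11011110111:
query ram: checks bit1=1, bit6=1, bit10=1 (all 1) -> maybe => FALSE POSITIVE
False positives (alphabetical): ram

Answer: ram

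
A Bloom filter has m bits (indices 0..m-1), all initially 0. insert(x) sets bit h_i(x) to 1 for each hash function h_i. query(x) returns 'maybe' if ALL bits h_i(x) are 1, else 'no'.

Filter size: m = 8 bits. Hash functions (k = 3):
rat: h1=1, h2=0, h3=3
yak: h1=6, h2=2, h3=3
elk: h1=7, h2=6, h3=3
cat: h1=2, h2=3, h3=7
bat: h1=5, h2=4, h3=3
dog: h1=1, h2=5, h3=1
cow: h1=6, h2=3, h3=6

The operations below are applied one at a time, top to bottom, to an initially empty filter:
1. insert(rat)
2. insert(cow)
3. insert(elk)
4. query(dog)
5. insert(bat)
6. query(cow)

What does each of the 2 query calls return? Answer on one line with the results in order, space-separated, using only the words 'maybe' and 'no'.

Start: bits=00000000
Op 1: insert rat -> sets bits 0 1 3 -> bits=11010000
Op 2: insert cow -> sets bits 3 6 -> bits=11010010
Op 3: insert elk -> sets bits 3 6 7 -> bits=11010011
Op 4: query dog -> checks bit1=1, bit5=0 (has a 0) -> no
Op 5: insert bat -> sets bits 3 4 5 -> bits=11011111
Op 6: query cow -> checks bit3=1, bit6=1 (all 1) -> maybe
Query results in order: no maybe

Answer: no maybe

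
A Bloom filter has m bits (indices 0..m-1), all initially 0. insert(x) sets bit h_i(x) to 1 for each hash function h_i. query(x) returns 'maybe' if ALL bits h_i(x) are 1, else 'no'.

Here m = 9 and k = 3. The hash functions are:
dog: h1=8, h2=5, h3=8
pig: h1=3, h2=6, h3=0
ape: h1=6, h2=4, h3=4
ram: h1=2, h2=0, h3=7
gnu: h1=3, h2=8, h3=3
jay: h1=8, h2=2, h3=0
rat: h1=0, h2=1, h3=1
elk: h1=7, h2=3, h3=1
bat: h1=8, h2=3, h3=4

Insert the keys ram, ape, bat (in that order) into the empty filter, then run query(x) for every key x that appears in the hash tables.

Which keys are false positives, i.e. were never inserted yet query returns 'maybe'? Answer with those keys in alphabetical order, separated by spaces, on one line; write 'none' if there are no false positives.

Start: bits=000000000
After insert 'ram': sets bits 0 2 7 -> bits=101000010
After insert 'ape': sets bits 4 6 -> bits=101010110
After insert 'bat': sets bits 3 4 8 -> bits=101110111
Not inserted: dog elk gnu jay pig rat — query each against bits=101110111:
query dog: checks bit5=0, bit8=1 (has a 0) -> no => not a false positive
query elk: checks bit1=0, bit3=1, bit7=1 (has a 0) -> no => not a false positive
query gnu: checks bit3=1, bit8=1 (all 1) -> maybe => FALSE POSITIVE
query jay: checks bit0=1, bit2=1, bit8=1 (all 1) -> maybe => FALSE POSITIVE
query pig: checks bit0=1, bit3=1, bit6=1 (all 1) -> maybe => FALSE POSITIVE
query rat: checks bit0=1, bit1=0 (has a 0) -> no => not a false positive
False positives (alphabetical): gnu jay pig

Answer: gnu jay pig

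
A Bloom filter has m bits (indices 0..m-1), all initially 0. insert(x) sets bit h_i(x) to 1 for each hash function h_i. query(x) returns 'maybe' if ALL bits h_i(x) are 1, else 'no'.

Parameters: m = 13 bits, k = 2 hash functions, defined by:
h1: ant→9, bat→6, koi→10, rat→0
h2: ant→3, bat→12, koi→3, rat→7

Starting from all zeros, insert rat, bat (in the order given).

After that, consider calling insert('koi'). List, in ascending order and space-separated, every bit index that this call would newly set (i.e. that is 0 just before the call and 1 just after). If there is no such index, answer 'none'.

Start: bits=0000000000000
After insert 'rat': sets bits 0 7 -> bits=1000000100000
After insert 'bat': sets bits 6 12 -> bits=1000001100001
insert 'koi' would touch bits 3 10; currently bit3=0, bit10=0
Bits that are 0 among those (would change 0->1): 3 10

Answer: 3 10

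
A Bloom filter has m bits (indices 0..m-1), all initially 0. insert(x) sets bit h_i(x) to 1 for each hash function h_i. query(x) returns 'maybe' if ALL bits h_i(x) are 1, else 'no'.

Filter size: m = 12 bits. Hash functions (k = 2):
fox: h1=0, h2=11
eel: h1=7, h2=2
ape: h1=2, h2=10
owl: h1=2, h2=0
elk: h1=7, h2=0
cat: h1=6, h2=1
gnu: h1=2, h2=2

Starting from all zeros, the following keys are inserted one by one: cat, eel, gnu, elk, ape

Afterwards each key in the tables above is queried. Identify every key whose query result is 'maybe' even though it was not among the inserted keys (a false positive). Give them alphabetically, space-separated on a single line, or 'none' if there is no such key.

Start: bits=000000000000
After insert 'cat': sets bits 1 6 -> bits=010000100000
After insert 'eel': sets bits 2 7 -> bits=011000110000
After insert 'gnu': sets bits 2 -> bits=011000110000
After insert 'elk': sets bits 0 7 -> bits=111000110000
After insert 'ape': sets bits 2 10 -> bits=111000110010
Not inserted: fox owl — query each against bits=111000110010:
query fox: checks bit0=1, bit11=0 (has a 0) -> no => not a false positive
query owl: checks bit0=1, bit2=1 (all 1) -> maybe => FALSE POSITIVE
False positives (alphabetical): owl

Answer: owl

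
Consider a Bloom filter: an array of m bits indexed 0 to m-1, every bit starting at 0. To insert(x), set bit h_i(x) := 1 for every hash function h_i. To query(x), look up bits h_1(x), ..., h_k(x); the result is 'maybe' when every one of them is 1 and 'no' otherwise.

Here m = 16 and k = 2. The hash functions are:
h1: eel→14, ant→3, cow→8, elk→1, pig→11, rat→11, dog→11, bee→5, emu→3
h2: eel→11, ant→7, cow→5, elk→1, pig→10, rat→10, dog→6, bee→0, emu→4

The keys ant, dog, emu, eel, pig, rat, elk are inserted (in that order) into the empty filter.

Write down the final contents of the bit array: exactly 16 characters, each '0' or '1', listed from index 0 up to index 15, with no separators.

Answer: 0101101100110010

Derivation:
Start: bits=0000000000000000
After insert 'ant': sets bits 3 7 -> bits=0001000100000000
After insert 'dog': sets bits 6 11 -> bits=0001001100010000
After insert 'emu': sets bits 3 4 -> bits=0001101100010000
After insert 'eel': sets bits 11 14 -> bits=0001101100010010
After insert 'pig': sets bits 10 11 -> bits=0001101100110010
After insert 'rat': sets bits 10 11 -> bits=0001101100110010
After insert 'elk': sets bits 1 -> bits=0101101100110010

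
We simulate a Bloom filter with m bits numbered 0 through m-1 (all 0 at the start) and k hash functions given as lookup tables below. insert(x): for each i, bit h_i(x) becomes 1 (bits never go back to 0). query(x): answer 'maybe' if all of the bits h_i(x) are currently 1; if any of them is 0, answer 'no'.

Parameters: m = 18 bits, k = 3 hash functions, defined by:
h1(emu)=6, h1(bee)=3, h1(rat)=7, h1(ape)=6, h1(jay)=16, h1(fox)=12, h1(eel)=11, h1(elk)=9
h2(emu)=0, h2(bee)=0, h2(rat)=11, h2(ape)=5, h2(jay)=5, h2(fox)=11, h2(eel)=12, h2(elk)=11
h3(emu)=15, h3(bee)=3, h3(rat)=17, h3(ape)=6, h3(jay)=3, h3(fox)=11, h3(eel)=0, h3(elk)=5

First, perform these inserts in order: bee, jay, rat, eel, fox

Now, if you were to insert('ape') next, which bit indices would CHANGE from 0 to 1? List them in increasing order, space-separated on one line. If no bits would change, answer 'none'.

Answer: 6

Derivation:
Start: bits=000000000000000000
After insert 'bee': sets bits 0 3 -> bits=100100000000000000
After insert 'jay': sets bits 3 5 16 -> bits=100101000000000010
After insert 'rat': sets bits 7 11 17 -> bits=100101010001000011
After insert 'eel': sets bits 0 11 12 -> bits=100101010001100011
After insert 'fox': sets bits 11 12 -> bits=100101010001100011
insert 'ape' would touch bits 5 6; currently bit5=1, bit6=0
Bits that are 0 among those (would change 0->1): 6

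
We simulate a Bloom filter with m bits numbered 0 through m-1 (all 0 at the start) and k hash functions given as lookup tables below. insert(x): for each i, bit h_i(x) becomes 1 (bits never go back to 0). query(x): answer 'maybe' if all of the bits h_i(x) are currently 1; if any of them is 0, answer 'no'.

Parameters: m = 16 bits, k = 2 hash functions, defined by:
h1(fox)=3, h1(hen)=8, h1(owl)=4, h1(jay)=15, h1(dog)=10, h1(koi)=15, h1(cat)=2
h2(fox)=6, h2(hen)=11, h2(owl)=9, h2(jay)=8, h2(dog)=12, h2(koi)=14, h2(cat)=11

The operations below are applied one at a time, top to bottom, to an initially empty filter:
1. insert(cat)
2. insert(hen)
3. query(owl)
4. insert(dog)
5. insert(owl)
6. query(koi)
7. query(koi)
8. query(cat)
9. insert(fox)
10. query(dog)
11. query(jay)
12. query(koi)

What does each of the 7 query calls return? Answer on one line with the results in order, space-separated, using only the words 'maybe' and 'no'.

Answer: no no no maybe maybe no no

Derivation:
Start: bits=0000000000000000
Op 1: insert cat -> sets bits 2 11 -> bits=0010000000010000
Op 2: insert hen -> sets bits 8 11 -> bits=0010000010010000
Op 3: query owl -> checks bit4=0, bit9=0 (has a 0) -> no
Op 4: insert dog -> sets bits 10 12 -> bits=0010000010111000
Op 5: insert owl -> sets bits 4 9 -> bits=0010100011111000
Op 6: query koi -> checks bit14=0, bit15=0 (has a 0) -> no
Op 7: query koi -> checks bit14=0, bit15=0 (has a 0) -> no
Op 8: query cat -> checks bit2=1, bit11=1 (all 1) -> maybe
Op 9: insert fox -> sets bits 3 6 -> bits=0011101011111000
Op 10: query dog -> checks bit10=1, bit12=1 (all 1) -> maybe
Op 11: query jay -> checks bit8=1, bit15=0 (has a 0) -> no
Op 12: query koi -> checks bit14=0, bit15=0 (has a 0) -> no
Query results in order: no no no maybe maybe no no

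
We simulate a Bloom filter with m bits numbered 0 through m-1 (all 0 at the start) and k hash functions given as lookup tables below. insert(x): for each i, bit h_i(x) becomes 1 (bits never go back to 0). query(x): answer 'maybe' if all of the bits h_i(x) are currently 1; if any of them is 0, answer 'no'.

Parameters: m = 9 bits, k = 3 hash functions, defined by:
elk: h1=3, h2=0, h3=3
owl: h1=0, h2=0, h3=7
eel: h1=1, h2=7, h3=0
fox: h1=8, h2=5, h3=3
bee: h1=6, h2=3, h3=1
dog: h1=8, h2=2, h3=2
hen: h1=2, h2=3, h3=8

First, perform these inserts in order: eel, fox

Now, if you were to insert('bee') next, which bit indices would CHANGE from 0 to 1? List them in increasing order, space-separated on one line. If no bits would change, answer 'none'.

Start: bits=000000000
After insert 'eel': sets bits 0 1 7 -> bits=110000010
After insert 'fox': sets bits 3 5 8 -> bits=110101011
insert 'bee' would touch bits 1 3 6; currently bit1=1, bit3=1, bit6=0
Bits that are 0 among those (would change 0->1): 6

Answer: 6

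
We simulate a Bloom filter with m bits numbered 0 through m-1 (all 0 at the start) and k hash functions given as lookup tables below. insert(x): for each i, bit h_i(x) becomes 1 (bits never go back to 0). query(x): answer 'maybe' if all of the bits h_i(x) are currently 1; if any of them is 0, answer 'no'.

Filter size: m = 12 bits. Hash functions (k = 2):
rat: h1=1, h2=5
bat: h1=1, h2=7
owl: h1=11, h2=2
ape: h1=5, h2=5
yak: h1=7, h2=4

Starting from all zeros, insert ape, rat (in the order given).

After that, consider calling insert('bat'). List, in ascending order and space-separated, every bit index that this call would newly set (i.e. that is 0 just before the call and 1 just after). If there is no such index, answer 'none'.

Start: bits=000000000000
After insert 'ape': sets bits 5 -> bits=000001000000
After insert 'rat': sets bits 1 5 -> bits=010001000000
insert 'bat' would touch bits 1 7; currently bit1=1, bit7=0
Bits that are 0 among those (would change 0->1): 7

Answer: 7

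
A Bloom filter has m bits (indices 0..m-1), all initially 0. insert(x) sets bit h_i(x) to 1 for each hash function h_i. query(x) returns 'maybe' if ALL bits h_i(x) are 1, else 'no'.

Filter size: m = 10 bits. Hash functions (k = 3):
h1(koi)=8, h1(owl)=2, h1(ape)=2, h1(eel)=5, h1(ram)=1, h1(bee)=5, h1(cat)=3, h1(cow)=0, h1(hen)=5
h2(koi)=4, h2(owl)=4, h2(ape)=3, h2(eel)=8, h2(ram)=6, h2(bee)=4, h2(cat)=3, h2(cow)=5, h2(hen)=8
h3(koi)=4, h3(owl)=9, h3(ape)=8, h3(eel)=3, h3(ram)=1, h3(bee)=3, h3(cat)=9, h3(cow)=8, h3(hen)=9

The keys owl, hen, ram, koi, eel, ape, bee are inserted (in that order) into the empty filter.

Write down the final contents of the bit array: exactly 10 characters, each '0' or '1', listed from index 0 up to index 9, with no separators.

Start: bits=0000000000
After insert 'owl': sets bits 2 4 9 -> bits=0010100001
After insert 'hen': sets bits 5 8 9 -> bits=0010110011
After insert 'ram': sets bits 1 6 -> bits=0110111011
After insert 'koi': sets bits 4 8 -> bits=0110111011
After insert 'eel': sets bits 3 5 8 -> bits=0111111011
After insert 'ape': sets bits 2 3 8 -> bits=0111111011
After insert 'bee': sets bits 3 4 5 -> bits=0111111011

Answer: 0111111011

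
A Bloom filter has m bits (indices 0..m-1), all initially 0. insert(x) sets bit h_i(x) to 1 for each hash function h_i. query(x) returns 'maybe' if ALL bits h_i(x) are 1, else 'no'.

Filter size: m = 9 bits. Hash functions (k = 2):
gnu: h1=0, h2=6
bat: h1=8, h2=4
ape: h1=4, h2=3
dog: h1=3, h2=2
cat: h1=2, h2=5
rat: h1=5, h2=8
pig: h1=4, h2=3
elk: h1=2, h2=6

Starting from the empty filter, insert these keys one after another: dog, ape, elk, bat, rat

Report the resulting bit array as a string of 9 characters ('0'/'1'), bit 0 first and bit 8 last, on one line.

Answer: 001111101

Derivation:
Start: bits=000000000
After insert 'dog': sets bits 2 3 -> bits=001100000
After insert 'ape': sets bits 3 4 -> bits=001110000
After insert 'elk': sets bits 2 6 -> bits=001110100
After insert 'bat': sets bits 4 8 -> bits=001110101
After insert 'rat': sets bits 5 8 -> bits=001111101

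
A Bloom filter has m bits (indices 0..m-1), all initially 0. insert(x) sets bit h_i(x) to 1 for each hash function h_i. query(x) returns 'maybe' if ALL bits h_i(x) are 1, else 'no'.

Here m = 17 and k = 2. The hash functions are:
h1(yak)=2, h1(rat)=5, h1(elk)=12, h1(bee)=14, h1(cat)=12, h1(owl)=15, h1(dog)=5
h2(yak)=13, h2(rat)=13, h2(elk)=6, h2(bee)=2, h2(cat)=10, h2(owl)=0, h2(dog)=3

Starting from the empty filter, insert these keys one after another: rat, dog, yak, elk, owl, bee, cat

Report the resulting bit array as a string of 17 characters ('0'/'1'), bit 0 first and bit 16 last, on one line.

Start: bits=00000000000000000
After insert 'rat': sets bits 5 13 -> bits=00000100000001000
After insert 'dog': sets bits 3 5 -> bits=00010100000001000
After insert 'yak': sets bits 2 13 -> bits=00110100000001000
After insert 'elk': sets bits 6 12 -> bits=00110110000011000
After insert 'owl': sets bits 0 15 -> bits=10110110000011010
After insert 'bee': sets bits 2 14 -> bits=10110110000011110
After insert 'cat': sets bits 10 12 -> bits=10110110001011110

Answer: 10110110001011110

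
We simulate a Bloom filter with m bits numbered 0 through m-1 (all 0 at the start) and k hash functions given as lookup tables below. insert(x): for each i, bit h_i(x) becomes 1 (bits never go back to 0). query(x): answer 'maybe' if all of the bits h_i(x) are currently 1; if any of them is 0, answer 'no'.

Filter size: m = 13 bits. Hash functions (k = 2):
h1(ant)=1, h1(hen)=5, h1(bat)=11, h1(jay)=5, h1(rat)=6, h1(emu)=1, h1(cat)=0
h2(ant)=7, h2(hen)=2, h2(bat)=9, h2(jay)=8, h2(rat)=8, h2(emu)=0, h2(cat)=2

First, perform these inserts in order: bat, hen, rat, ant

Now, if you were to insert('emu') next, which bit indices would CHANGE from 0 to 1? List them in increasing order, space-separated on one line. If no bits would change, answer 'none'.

Start: bits=0000000000000
After insert 'bat': sets bits 9 11 -> bits=0000000001010
After insert 'hen': sets bits 2 5 -> bits=0010010001010
After insert 'rat': sets bits 6 8 -> bits=0010011011010
After insert 'ant': sets bits 1 7 -> bits=0110011111010
insert 'emu' would touch bits 0 1; currently bit0=0, bit1=1
Bits that are 0 among those (would change 0->1): 0

Answer: 0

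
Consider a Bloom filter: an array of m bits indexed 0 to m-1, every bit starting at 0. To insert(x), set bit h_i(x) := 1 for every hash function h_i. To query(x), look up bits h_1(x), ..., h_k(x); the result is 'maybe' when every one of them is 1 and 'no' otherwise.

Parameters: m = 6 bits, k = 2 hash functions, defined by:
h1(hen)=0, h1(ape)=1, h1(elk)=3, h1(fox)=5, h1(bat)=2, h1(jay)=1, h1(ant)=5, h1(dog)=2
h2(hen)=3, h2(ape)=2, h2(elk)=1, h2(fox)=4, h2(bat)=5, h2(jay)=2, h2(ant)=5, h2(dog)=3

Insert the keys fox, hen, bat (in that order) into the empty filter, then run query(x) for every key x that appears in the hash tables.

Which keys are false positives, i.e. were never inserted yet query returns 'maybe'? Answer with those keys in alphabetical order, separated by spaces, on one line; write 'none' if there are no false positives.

Start: bits=000000
After insert 'fox': sets bits 4 5 -> bits=000011
After insert 'hen': sets bits 0 3 -> bits=100111
After insert 'bat': sets bits 2 5 -> bits=101111
Not inserted: ant ape dog elk jay — query each against bits=101111:
query ant: checks bit5=1 (all 1) -> maybe => FALSE POSITIVE
query ape: checks bit1=0, bit2=1 (has a 0) -> no => not a false positive
query dog: checks bit2=1, bit3=1 (all 1) -> maybe => FALSE POSITIVE
query elk: checks bit1=0, bit3=1 (has a 0) -> no => not a false positive
query jay: checks bit1=0, bit2=1 (has a 0) -> no => not a false positive
False positives (alphabetical): ant dog

Answer: ant dog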